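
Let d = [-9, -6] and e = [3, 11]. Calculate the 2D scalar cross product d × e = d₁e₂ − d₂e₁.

-81

(-9)·11 - (-6)·3 = -99 - (-18) = -81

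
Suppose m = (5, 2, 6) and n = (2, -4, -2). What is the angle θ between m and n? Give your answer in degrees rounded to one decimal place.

m · n = 5·2 + 2·(-4) + 6·(-2) = 10 - 8 - 12 = -10
|m|² = 25 + 4 + 36 = 65,  |m| = √65 ≈ 8.062258
|n|² = 4 + 16 + 4 = 24,  |n| = √24 ≈ 4.898979
cos θ = -10 / (8.062258 · 4.898979) ≈ -0.25318
θ = arccos(-0.25318) ≈ 104.7°

104.7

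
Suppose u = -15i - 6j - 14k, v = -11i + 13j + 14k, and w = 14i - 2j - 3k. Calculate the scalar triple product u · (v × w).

1427

v × w:
i: 13·(-3) - 14·(-2) = -39 - (-28) = -11
j: 14·14 - (-11)·(-3) = 196 - 33 = 163
k: (-11)·(-2) - 13·14 = 22 - 182 = -160
v × w = (-11, 163, -160)
u · (v × w) = (-15)·(-11) + (-6)·163 + (-14)·(-160) = 165 - 978 + 2240 = 1427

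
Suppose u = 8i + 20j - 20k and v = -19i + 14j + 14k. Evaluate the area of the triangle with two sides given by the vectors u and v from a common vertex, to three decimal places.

i: 20·14 - (-20)·14 = 280 - (-280) = 560
j: (-20)·(-19) - 8·14 = 380 - 112 = 268
k: 8·14 - 20·(-19) = 112 - (-380) = 492
u × v = (560, 268, 492)
|u × v| = √(560² + 268² + 492²) = √627488 ≈ 792.1414
area = ½ · 792.1414 ≈ 396.071

396.071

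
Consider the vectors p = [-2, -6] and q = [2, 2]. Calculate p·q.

p · q = (-2)·2 + (-6)·2 = -4 - 12 = -16

-16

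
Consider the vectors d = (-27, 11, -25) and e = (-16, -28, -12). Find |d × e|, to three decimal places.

i: 11·(-12) - (-25)·(-28) = -132 - 700 = -832
j: (-25)·(-16) - (-27)·(-12) = 400 - 324 = 76
k: (-27)·(-28) - 11·(-16) = 756 - (-176) = 932
d × e = (-832, 76, 932)
|d × e| = √((-832)² + 76² + 932²) = √1566624 ≈ 1251.6485

1251.649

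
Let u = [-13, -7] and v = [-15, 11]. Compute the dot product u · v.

u · v = (-13)·(-15) + (-7)·11 = 195 - 77 = 118

118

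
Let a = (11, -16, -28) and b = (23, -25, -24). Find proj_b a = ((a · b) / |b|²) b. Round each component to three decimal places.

a · b = 11·23 + (-16)·(-25) + (-28)·(-24) = 253 + 400 + 672 = 1325
|b|² = 529 + 625 + 576 = 1730
proj_b a = (1325/1730) · (23, -25, -24) ≈ (17.616, -19.147, -18.382)

(17.616, -19.147, -18.382)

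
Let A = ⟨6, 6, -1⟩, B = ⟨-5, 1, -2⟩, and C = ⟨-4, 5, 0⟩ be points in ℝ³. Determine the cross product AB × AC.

(-6, 21, -39)

AB = (-11, -5, -1)
AC = (-10, -1, 1)
i: (-5)·1 - (-1)·(-1) = -5 - 1 = -6
j: (-1)·(-10) - (-11)·1 = 10 - (-11) = 21
k: (-11)·(-1) - (-5)·(-10) = 11 - 50 = -39
AB × AC = (-6, 21, -39)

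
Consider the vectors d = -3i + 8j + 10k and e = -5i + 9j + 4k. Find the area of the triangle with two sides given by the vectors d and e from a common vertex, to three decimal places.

i: 8·4 - 10·9 = 32 - 90 = -58
j: 10·(-5) - (-3)·4 = -50 - (-12) = -38
k: (-3)·9 - 8·(-5) = -27 - (-40) = 13
d × e = (-58, -38, 13)
|d × e| = √((-58)² + (-38)² + 13²) = √4977 ≈ 70.5479
area = ½ · 70.5479 ≈ 35.274

35.274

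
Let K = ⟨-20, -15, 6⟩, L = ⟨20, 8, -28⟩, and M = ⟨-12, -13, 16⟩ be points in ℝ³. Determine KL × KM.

KL = (40, 23, -34)
KM = (8, 2, 10)
i: 23·10 - (-34)·2 = 230 - (-68) = 298
j: (-34)·8 - 40·10 = -272 - 400 = -672
k: 40·2 - 23·8 = 80 - 184 = -104
KL × KM = (298, -672, -104)

(298, -672, -104)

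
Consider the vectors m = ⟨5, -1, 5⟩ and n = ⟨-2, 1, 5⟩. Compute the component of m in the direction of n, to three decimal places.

m · n = 5·(-2) + (-1)·1 + 5·5 = -10 - 1 + 25 = 14
|n| = √(4 + 1 + 25) = √30 ≈ 5.4772
comp_n m = 14 / √30 ≈ 2.556

2.556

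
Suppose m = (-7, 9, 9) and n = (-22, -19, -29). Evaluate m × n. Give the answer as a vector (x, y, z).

(-90, -401, 331)

i: 9·(-29) - 9·(-19) = -261 - (-171) = -90
j: 9·(-22) - (-7)·(-29) = -198 - 203 = -401
k: (-7)·(-19) - 9·(-22) = 133 - (-198) = 331
m × n = (-90, -401, 331)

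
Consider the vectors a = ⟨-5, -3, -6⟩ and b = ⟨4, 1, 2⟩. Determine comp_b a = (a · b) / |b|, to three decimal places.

-7.638

a · b = (-5)·4 + (-3)·1 + (-6)·2 = -20 - 3 - 12 = -35
|b| = √(16 + 1 + 4) = √21 ≈ 4.5826
comp_b a = -35 / √21 ≈ -7.638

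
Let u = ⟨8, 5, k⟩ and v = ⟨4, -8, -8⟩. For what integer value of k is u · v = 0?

u · v = 8·4 + 5·(-8) + k·(-8) = -8 - 8k
Set equal to 0: -8k = 8, so k = -1.

-1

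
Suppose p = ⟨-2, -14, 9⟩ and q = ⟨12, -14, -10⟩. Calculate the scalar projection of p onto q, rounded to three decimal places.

p · q = (-2)·12 + (-14)·(-14) + 9·(-10) = -24 + 196 - 90 = 82
|q| = √(144 + 196 + 100) = √440 ≈ 20.9762
comp_q p = 82 / √440 ≈ 3.909

3.909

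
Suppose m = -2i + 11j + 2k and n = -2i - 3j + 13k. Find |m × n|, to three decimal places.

i: 11·13 - 2·(-3) = 143 - (-6) = 149
j: 2·(-2) - (-2)·13 = -4 - (-26) = 22
k: (-2)·(-3) - 11·(-2) = 6 - (-22) = 28
m × n = (149, 22, 28)
|m × n| = √(149² + 22² + 28²) = √23469 ≈ 153.1960

153.196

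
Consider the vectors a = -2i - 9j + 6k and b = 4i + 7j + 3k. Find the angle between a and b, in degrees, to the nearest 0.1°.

a · b = (-2)·4 + (-9)·7 + 6·3 = -8 - 63 + 18 = -53
|a|² = 4 + 81 + 36 = 121,  |a| = √121 ≈ 11.000000
|b|² = 16 + 49 + 9 = 74,  |b| = √74 ≈ 8.602325
cos θ = -53 / (11.000000 · 8.602325) ≈ -0.56010
θ = arccos(-0.56010) ≈ 124.1°

124.1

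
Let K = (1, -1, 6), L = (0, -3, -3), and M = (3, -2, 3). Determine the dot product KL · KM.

KL = L − K = (-1, -2, -9)
KM = M − K = (2, -1, -3)
KL · KM = (-1)·2 + (-2)·(-1) + (-9)·(-3) = -2 + 2 + 27 = 27

27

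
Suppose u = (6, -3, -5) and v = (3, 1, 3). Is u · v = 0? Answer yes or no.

u · v = 6·3 + (-3)·1 + (-5)·3 = 18 - 3 - 15 = 0
Zero, so the vectors are orthogonal.

yes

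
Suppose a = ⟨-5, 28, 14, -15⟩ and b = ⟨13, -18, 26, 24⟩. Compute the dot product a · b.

-565

a · b = (-5)·13 + 28·(-18) + 14·26 + (-15)·24 = -65 - 504 + 364 - 360 = -565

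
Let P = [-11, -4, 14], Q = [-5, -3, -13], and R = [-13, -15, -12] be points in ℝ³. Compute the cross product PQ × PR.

(-323, 210, -64)

PQ = (6, 1, -27)
PR = (-2, -11, -26)
i: 1·(-26) - (-27)·(-11) = -26 - 297 = -323
j: (-27)·(-2) - 6·(-26) = 54 - (-156) = 210
k: 6·(-11) - 1·(-2) = -66 - (-2) = -64
PQ × PR = (-323, 210, -64)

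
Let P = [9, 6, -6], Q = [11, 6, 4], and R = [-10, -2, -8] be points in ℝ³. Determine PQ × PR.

PQ = (2, 0, 10)
PR = (-19, -8, -2)
i: 0·(-2) - 10·(-8) = 0 - (-80) = 80
j: 10·(-19) - 2·(-2) = -190 - (-4) = -186
k: 2·(-8) - 0·(-19) = -16 - 0 = -16
PQ × PR = (80, -186, -16)

(80, -186, -16)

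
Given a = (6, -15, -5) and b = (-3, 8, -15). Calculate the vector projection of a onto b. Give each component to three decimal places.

a · b = 6·(-3) + (-15)·8 + (-5)·(-15) = -18 - 120 + 75 = -63
|b|² = 9 + 64 + 225 = 298
proj_b a = (-63/298) · (-3, 8, -15) ≈ (0.634, -1.691, 3.171)

(0.634, -1.691, 3.171)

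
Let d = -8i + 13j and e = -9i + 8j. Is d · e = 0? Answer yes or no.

no

d · e = (-8)·(-9) + 13·8 = 72 + 104 = 176
Nonzero, so the vectors are not orthogonal.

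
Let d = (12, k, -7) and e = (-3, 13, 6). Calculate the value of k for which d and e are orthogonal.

d · e = 12·(-3) + k·13 + (-7)·6 = -78 + 13k
Set equal to 0: 13k = 78, so k = 6.

6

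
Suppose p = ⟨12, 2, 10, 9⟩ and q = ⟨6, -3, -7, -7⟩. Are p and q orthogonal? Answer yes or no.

no

p · q = 12·6 + 2·(-3) + 10·(-7) + 9·(-7) = 72 - 6 - 70 - 63 = -67
Nonzero, so the vectors are not orthogonal.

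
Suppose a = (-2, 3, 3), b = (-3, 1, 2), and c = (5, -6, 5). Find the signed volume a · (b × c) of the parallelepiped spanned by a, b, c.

b × c:
i: 1·5 - 2·(-6) = 5 - (-12) = 17
j: 2·5 - (-3)·5 = 10 - (-15) = 25
k: (-3)·(-6) - 1·5 = 18 - 5 = 13
b × c = (17, 25, 13)
a · (b × c) = (-2)·17 + 3·25 + 3·13 = -34 + 75 + 39 = 80

80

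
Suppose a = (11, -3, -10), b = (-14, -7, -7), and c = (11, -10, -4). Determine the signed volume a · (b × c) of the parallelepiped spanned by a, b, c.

-2233

b × c:
i: (-7)·(-4) - (-7)·(-10) = 28 - 70 = -42
j: (-7)·11 - (-14)·(-4) = -77 - 56 = -133
k: (-14)·(-10) - (-7)·11 = 140 - (-77) = 217
b × c = (-42, -133, 217)
a · (b × c) = 11·(-42) + (-3)·(-133) + (-10)·217 = -462 + 399 - 2170 = -2233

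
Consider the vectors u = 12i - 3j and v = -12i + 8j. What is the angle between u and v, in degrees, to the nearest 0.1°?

u · v = 12·(-12) + (-3)·8 = -144 - 24 = -168
|u|² = 144 + 9 = 153,  |u| = √153 ≈ 12.369317
|v|² = 144 + 64 = 208,  |v| = √208 ≈ 14.422205
cos θ = -168 / (12.369317 · 14.422205) ≈ -0.94174
θ = arccos(-0.94174) ≈ 160.3°

160.3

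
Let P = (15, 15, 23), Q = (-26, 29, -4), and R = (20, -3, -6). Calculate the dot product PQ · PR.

326

PQ = Q − P = (-41, 14, -27)
PR = R − P = (5, -18, -29)
PQ · PR = (-41)·5 + 14·(-18) + (-27)·(-29) = -205 - 252 + 783 = 326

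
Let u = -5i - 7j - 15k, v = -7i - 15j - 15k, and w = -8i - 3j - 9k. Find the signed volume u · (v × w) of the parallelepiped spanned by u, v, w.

636

v × w:
i: (-15)·(-9) - (-15)·(-3) = 135 - 45 = 90
j: (-15)·(-8) - (-7)·(-9) = 120 - 63 = 57
k: (-7)·(-3) - (-15)·(-8) = 21 - 120 = -99
v × w = (90, 57, -99)
u · (v × w) = (-5)·90 + (-7)·57 + (-15)·(-99) = -450 - 399 + 1485 = 636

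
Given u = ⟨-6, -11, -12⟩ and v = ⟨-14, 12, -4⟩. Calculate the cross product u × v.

(188, 144, -226)

i: (-11)·(-4) - (-12)·12 = 44 - (-144) = 188
j: (-12)·(-14) - (-6)·(-4) = 168 - 24 = 144
k: (-6)·12 - (-11)·(-14) = -72 - 154 = -226
u × v = (188, 144, -226)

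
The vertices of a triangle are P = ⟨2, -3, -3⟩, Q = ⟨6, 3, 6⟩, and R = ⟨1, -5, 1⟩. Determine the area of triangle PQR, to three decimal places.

PQ = (4, 6, 9),  PR = (-1, -2, 4)
i: 6·4 - 9·(-2) = 24 - (-18) = 42
j: 9·(-1) - 4·4 = -9 - 16 = -25
k: 4·(-2) - 6·(-1) = -8 - (-6) = -2
PQ × PR = (42, -25, -2)
|PQ × PR| = √2393 ≈ 48.9183
area = ½ · 48.9183 ≈ 24.459

24.459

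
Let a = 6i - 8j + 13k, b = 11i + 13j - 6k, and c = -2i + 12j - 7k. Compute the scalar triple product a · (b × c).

1228

b × c:
i: 13·(-7) - (-6)·12 = -91 - (-72) = -19
j: (-6)·(-2) - 11·(-7) = 12 - (-77) = 89
k: 11·12 - 13·(-2) = 132 - (-26) = 158
b × c = (-19, 89, 158)
a · (b × c) = 6·(-19) + (-8)·89 + 13·158 = -114 - 712 + 2054 = 1228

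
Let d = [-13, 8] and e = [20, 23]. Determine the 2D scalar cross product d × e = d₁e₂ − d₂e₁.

-459

(-13)·23 - 8·20 = -299 - 160 = -459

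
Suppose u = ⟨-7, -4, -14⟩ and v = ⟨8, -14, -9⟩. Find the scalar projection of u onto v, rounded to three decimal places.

u · v = (-7)·8 + (-4)·(-14) + (-14)·(-9) = -56 + 56 + 126 = 126
|v| = √(64 + 196 + 81) = √341 ≈ 18.4662
comp_v u = 126 / √341 ≈ 6.823

6.823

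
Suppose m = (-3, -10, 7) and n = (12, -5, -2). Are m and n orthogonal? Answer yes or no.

yes

m · n = (-3)·12 + (-10)·(-5) + 7·(-2) = -36 + 50 - 14 = 0
Zero, so the vectors are orthogonal.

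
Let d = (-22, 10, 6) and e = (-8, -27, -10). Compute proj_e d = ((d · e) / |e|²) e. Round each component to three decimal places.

d · e = (-22)·(-8) + 10·(-27) + 6·(-10) = 176 - 270 - 60 = -154
|e|² = 64 + 729 + 100 = 893
proj_e d = (-154/893) · (-8, -27, -10) ≈ (1.380, 4.656, 1.725)

(1.380, 4.656, 1.725)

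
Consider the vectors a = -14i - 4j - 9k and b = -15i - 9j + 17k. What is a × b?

i: (-4)·17 - (-9)·(-9) = -68 - 81 = -149
j: (-9)·(-15) - (-14)·17 = 135 - (-238) = 373
k: (-14)·(-9) - (-4)·(-15) = 126 - 60 = 66
a × b = (-149, 373, 66)

(-149, 373, 66)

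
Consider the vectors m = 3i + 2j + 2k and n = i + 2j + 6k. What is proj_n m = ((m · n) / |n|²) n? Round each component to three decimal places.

(0.463, 0.927, 2.780)

m · n = 3·1 + 2·2 + 2·6 = 3 + 4 + 12 = 19
|n|² = 1 + 4 + 36 = 41
proj_n m = (19/41) · (1, 2, 6) ≈ (0.463, 0.927, 2.780)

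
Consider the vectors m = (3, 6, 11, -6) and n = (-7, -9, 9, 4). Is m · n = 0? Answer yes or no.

yes

m · n = 3·(-7) + 6·(-9) + 11·9 + (-6)·4 = -21 - 54 + 99 - 24 = 0
Zero, so the vectors are orthogonal.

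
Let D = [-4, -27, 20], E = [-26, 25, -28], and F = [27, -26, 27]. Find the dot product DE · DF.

-966

DE = E − D = (-22, 52, -48)
DF = F − D = (31, 1, 7)
DE · DF = (-22)·31 + 52·1 + (-48)·7 = -682 + 52 - 336 = -966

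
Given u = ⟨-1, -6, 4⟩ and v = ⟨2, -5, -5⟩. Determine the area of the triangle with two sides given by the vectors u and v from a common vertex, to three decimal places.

i: (-6)·(-5) - 4·(-5) = 30 - (-20) = 50
j: 4·2 - (-1)·(-5) = 8 - 5 = 3
k: (-1)·(-5) - (-6)·2 = 5 - (-12) = 17
u × v = (50, 3, 17)
|u × v| = √(50² + 3² + 17²) = √2798 ≈ 52.8961
area = ½ · 52.8961 ≈ 26.448

26.448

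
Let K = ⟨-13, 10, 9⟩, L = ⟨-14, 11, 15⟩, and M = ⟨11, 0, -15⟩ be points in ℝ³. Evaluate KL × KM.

(36, 120, -14)

KL = (-1, 1, 6)
KM = (24, -10, -24)
i: 1·(-24) - 6·(-10) = -24 - (-60) = 36
j: 6·24 - (-1)·(-24) = 144 - 24 = 120
k: (-1)·(-10) - 1·24 = 10 - 24 = -14
KL × KM = (36, 120, -14)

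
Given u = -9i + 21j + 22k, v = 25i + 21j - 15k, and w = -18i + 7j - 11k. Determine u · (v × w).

24745

v × w:
i: 21·(-11) - (-15)·7 = -231 - (-105) = -126
j: (-15)·(-18) - 25·(-11) = 270 - (-275) = 545
k: 25·7 - 21·(-18) = 175 - (-378) = 553
v × w = (-126, 545, 553)
u · (v × w) = (-9)·(-126) + 21·545 + 22·553 = 1134 + 11445 + 12166 = 24745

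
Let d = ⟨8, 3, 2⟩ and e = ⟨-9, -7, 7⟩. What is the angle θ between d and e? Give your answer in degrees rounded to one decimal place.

132.3

d · e = 8·(-9) + 3·(-7) + 2·7 = -72 - 21 + 14 = -79
|d|² = 64 + 9 + 4 = 77,  |d| = √77 ≈ 8.774964
|e|² = 81 + 49 + 49 = 179,  |e| = √179 ≈ 13.379088
cos θ = -79 / (8.774964 · 13.379088) ≈ -0.67291
θ = arccos(-0.67291) ≈ 132.3°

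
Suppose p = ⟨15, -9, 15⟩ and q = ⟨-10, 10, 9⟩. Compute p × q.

i: (-9)·9 - 15·10 = -81 - 150 = -231
j: 15·(-10) - 15·9 = -150 - 135 = -285
k: 15·10 - (-9)·(-10) = 150 - 90 = 60
p × q = (-231, -285, 60)

(-231, -285, 60)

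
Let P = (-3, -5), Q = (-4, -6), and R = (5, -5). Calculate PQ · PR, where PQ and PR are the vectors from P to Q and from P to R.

-8

PQ = Q − P = (-1, -1)
PR = R − P = (8, 0)
PQ · PR = (-1)·8 + (-1)·0 = -8 + 0 = -8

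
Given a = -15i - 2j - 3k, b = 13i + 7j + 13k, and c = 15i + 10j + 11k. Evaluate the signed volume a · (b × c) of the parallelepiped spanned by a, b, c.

616

b × c:
i: 7·11 - 13·10 = 77 - 130 = -53
j: 13·15 - 13·11 = 195 - 143 = 52
k: 13·10 - 7·15 = 130 - 105 = 25
b × c = (-53, 52, 25)
a · (b × c) = (-15)·(-53) + (-2)·52 + (-3)·25 = 795 - 104 - 75 = 616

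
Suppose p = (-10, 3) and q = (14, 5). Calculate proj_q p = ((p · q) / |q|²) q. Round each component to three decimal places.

(-7.919, -2.828)

p · q = (-10)·14 + 3·5 = -140 + 15 = -125
|q|² = 196 + 25 = 221
proj_q p = (-125/221) · (14, 5) ≈ (-7.919, -2.828)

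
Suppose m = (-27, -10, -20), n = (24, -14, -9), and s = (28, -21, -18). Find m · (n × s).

n × s:
i: (-14)·(-18) - (-9)·(-21) = 252 - 189 = 63
j: (-9)·28 - 24·(-18) = -252 - (-432) = 180
k: 24·(-21) - (-14)·28 = -504 - (-392) = -112
n × s = (63, 180, -112)
m · (n × s) = (-27)·63 + (-10)·180 + (-20)·(-112) = -1701 - 1800 + 2240 = -1261

-1261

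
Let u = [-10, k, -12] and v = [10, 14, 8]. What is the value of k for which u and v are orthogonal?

u · v = (-10)·10 + k·14 + (-12)·8 = -196 + 14k
Set equal to 0: 14k = 196, so k = 14.

14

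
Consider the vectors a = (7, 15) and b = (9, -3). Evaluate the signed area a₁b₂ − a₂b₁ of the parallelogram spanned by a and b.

7·(-3) - 15·9 = -21 - 135 = -156

-156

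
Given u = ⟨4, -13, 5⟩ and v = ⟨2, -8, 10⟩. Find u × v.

(-90, -30, -6)

i: (-13)·10 - 5·(-8) = -130 - (-40) = -90
j: 5·2 - 4·10 = 10 - 40 = -30
k: 4·(-8) - (-13)·2 = -32 - (-26) = -6
u × v = (-90, -30, -6)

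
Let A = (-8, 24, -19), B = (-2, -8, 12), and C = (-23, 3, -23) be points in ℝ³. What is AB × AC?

(779, -441, -606)

AB = (6, -32, 31)
AC = (-15, -21, -4)
i: (-32)·(-4) - 31·(-21) = 128 - (-651) = 779
j: 31·(-15) - 6·(-4) = -465 - (-24) = -441
k: 6·(-21) - (-32)·(-15) = -126 - 480 = -606
AB × AC = (779, -441, -606)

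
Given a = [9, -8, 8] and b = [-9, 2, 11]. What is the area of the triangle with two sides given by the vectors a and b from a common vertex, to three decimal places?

103.650

i: (-8)·11 - 8·2 = -88 - 16 = -104
j: 8·(-9) - 9·11 = -72 - 99 = -171
k: 9·2 - (-8)·(-9) = 18 - 72 = -54
a × b = (-104, -171, -54)
|a × b| = √((-104)² + (-171)² + (-54)²) = √42973 ≈ 207.2993
area = ½ · 207.2993 ≈ 103.650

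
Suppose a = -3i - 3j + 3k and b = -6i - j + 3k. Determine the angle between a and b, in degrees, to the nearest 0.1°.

a · b = (-3)·(-6) + (-3)·(-1) + 3·3 = 18 + 3 + 9 = 30
|a|² = 9 + 9 + 9 = 27,  |a| = √27 ≈ 5.196152
|b|² = 36 + 1 + 9 = 46,  |b| = √46 ≈ 6.782330
cos θ = 30 / (5.196152 · 6.782330) ≈ 0.85126
θ = arccos(0.85126) ≈ 31.7°

31.7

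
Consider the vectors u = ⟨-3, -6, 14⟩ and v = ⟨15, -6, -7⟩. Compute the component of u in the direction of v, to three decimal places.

u · v = (-3)·15 + (-6)·(-6) + 14·(-7) = -45 + 36 - 98 = -107
|v| = √(225 + 36 + 49) = √310 ≈ 17.6068
comp_v u = -107 / √310 ≈ -6.077

-6.077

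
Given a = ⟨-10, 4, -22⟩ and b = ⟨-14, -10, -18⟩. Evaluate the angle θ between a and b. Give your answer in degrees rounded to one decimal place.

a · b = (-10)·(-14) + 4·(-10) + (-22)·(-18) = 140 - 40 + 396 = 496
|a|² = 100 + 16 + 484 = 600,  |a| = √600 ≈ 24.494897
|b|² = 196 + 100 + 324 = 620,  |b| = √620 ≈ 24.899799
cos θ = 496 / (24.494897 · 24.899799) ≈ 0.81322
θ = arccos(0.81322) ≈ 35.6°

35.6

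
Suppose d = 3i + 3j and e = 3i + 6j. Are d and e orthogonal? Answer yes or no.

no

d · e = 3·3 + 3·6 = 9 + 18 = 27
Nonzero, so the vectors are not orthogonal.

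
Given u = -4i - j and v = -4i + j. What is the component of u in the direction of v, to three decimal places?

3.638

u · v = (-4)·(-4) + (-1)·1 = 16 - 1 = 15
|v| = √(16 + 1) = √17 ≈ 4.1231
comp_v u = 15 / √17 ≈ 3.638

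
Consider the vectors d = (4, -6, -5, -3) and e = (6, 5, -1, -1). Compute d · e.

d · e = 4·6 + (-6)·5 + (-5)·(-1) + (-3)·(-1) = 24 - 30 + 5 + 3 = 2

2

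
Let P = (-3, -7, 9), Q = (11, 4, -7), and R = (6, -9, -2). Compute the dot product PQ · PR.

PQ = Q − P = (14, 11, -16)
PR = R − P = (9, -2, -11)
PQ · PR = 14·9 + 11·(-2) + (-16)·(-11) = 126 - 22 + 176 = 280

280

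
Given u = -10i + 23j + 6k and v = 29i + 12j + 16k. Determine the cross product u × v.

(296, 334, -787)

i: 23·16 - 6·12 = 368 - 72 = 296
j: 6·29 - (-10)·16 = 174 - (-160) = 334
k: (-10)·12 - 23·29 = -120 - 667 = -787
u × v = (296, 334, -787)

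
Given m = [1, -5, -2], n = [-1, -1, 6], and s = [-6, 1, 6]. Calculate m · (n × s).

n × s:
i: (-1)·6 - 6·1 = -6 - 6 = -12
j: 6·(-6) - (-1)·6 = -36 - (-6) = -30
k: (-1)·1 - (-1)·(-6) = -1 - 6 = -7
n × s = (-12, -30, -7)
m · (n × s) = 1·(-12) + (-5)·(-30) + (-2)·(-7) = -12 + 150 + 14 = 152

152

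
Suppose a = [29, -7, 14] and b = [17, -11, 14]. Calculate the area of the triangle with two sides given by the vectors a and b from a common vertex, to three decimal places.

133.566

i: (-7)·14 - 14·(-11) = -98 - (-154) = 56
j: 14·17 - 29·14 = 238 - 406 = -168
k: 29·(-11) - (-7)·17 = -319 - (-119) = -200
a × b = (56, -168, -200)
|a × b| = √(56² + (-168)² + (-200)²) = √71360 ≈ 267.1329
area = ½ · 267.1329 ≈ 133.566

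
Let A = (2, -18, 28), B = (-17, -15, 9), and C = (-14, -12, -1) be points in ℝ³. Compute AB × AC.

AB = (-19, 3, -19)
AC = (-16, 6, -29)
i: 3·(-29) - (-19)·6 = -87 - (-114) = 27
j: (-19)·(-16) - (-19)·(-29) = 304 - 551 = -247
k: (-19)·6 - 3·(-16) = -114 - (-48) = -66
AB × AC = (27, -247, -66)

(27, -247, -66)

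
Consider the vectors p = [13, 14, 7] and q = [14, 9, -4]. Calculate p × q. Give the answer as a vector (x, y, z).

(-119, 150, -79)

i: 14·(-4) - 7·9 = -56 - 63 = -119
j: 7·14 - 13·(-4) = 98 - (-52) = 150
k: 13·9 - 14·14 = 117 - 196 = -79
p × q = (-119, 150, -79)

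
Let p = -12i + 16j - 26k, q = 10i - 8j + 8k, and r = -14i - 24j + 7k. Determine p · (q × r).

q × r:
i: (-8)·7 - 8·(-24) = -56 - (-192) = 136
j: 8·(-14) - 10·7 = -112 - 70 = -182
k: 10·(-24) - (-8)·(-14) = -240 - 112 = -352
q × r = (136, -182, -352)
p · (q × r) = (-12)·136 + 16·(-182) + (-26)·(-352) = -1632 - 2912 + 9152 = 4608

4608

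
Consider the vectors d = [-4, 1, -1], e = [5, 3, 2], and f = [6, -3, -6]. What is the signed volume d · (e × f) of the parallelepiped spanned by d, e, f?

e × f:
i: 3·(-6) - 2·(-3) = -18 - (-6) = -12
j: 2·6 - 5·(-6) = 12 - (-30) = 42
k: 5·(-3) - 3·6 = -15 - 18 = -33
e × f = (-12, 42, -33)
d · (e × f) = (-4)·(-12) + 1·42 + (-1)·(-33) = 48 + 42 + 33 = 123

123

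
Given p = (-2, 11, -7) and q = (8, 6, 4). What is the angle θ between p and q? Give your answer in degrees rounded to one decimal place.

81.1

p · q = (-2)·8 + 11·6 + (-7)·4 = -16 + 66 - 28 = 22
|p|² = 4 + 121 + 49 = 174,  |p| = √174 ≈ 13.190906
|q|² = 64 + 36 + 16 = 116,  |q| = √116 ≈ 10.770330
cos θ = 22 / (13.190906 · 10.770330) ≈ 0.15485
θ = arccos(0.15485) ≈ 81.1°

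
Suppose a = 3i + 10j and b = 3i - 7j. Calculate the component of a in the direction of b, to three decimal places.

a · b = 3·3 + 10·(-7) = 9 - 70 = -61
|b| = √(9 + 49) = √58 ≈ 7.6158
comp_b a = -61 / √58 ≈ -8.010

-8.010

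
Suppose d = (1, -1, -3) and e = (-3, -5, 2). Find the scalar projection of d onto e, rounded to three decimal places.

d · e = 1·(-3) + (-1)·(-5) + (-3)·2 = -3 + 5 - 6 = -4
|e| = √(9 + 25 + 4) = √38 ≈ 6.1644
comp_e d = -4 / √38 ≈ -0.649

-0.649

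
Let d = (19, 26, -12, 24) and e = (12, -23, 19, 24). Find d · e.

d · e = 19·12 + 26·(-23) + (-12)·19 + 24·24 = 228 - 598 - 228 + 576 = -22

-22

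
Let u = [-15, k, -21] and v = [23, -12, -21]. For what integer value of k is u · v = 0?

8

u · v = (-15)·23 + k·(-12) + (-21)·(-21) = 96 - 12k
Set equal to 0: -12k = -96, so k = 8.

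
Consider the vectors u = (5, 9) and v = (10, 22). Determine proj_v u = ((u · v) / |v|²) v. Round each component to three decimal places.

(4.247, 9.342)

u · v = 5·10 + 9·22 = 50 + 198 = 248
|v|² = 100 + 484 = 584
proj_v u = (248/584) · (10, 22) ≈ (4.247, 9.342)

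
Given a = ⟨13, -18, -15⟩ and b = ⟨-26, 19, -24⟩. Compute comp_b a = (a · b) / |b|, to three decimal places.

-7.968

a · b = 13·(-26) + (-18)·19 + (-15)·(-24) = -338 - 342 + 360 = -320
|b| = √(676 + 361 + 576) = √1613 ≈ 40.1622
comp_b a = -320 / √1613 ≈ -7.968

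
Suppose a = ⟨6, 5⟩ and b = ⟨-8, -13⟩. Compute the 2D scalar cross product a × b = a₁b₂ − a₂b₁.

6·(-13) - 5·(-8) = -78 - (-40) = -38

-38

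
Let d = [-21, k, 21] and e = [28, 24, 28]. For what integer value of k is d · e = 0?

d · e = (-21)·28 + k·24 + 21·28 = 0 + 24k
Set equal to 0: 24k = 0, so k = 0.

0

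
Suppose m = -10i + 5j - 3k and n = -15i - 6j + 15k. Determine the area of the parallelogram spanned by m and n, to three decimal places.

i: 5·15 - (-3)·(-6) = 75 - 18 = 57
j: (-3)·(-15) - (-10)·15 = 45 - (-150) = 195
k: (-10)·(-6) - 5·(-15) = 60 - (-75) = 135
m × n = (57, 195, 135)
|m × n| = √(57² + 195² + 135²) = √59499 ≈ 243.9242

243.924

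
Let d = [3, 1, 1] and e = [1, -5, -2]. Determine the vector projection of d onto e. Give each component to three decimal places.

(-0.133, 0.667, 0.267)

d · e = 3·1 + 1·(-5) + 1·(-2) = 3 - 5 - 2 = -4
|e|² = 1 + 25 + 4 = 30
proj_e d = (-4/30) · (1, -5, -2) ≈ (-0.133, 0.667, 0.267)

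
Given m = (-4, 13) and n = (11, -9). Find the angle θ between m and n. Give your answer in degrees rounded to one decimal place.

m · n = (-4)·11 + 13·(-9) = -44 - 117 = -161
|m|² = 16 + 169 = 185,  |m| = √185 ≈ 13.601471
|n|² = 121 + 81 = 202,  |n| = √202 ≈ 14.212670
cos θ = -161 / (13.601471 · 14.212670) ≈ -0.83285
θ = arccos(-0.83285) ≈ 146.4°

146.4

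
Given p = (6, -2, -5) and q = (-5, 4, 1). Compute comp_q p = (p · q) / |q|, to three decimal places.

-6.635

p · q = 6·(-5) + (-2)·4 + (-5)·1 = -30 - 8 - 5 = -43
|q| = √(25 + 16 + 1) = √42 ≈ 6.4807
comp_q p = -43 / √42 ≈ -6.635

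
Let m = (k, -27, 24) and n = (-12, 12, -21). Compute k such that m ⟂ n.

-69

m · n = k·(-12) + (-27)·12 + 24·(-21) = -828 - 12k
Set equal to 0: -12k = 828, so k = -69.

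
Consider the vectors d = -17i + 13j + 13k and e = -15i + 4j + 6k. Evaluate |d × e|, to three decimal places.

i: 13·6 - 13·4 = 78 - 52 = 26
j: 13·(-15) - (-17)·6 = -195 - (-102) = -93
k: (-17)·4 - 13·(-15) = -68 - (-195) = 127
d × e = (26, -93, 127)
|d × e| = √(26² + (-93)² + 127²) = √25454 ≈ 159.5431

159.543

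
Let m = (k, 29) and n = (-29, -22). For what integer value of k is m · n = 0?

m · n = k·(-29) + 29·(-22) = -638 - 29k
Set equal to 0: -29k = 638, so k = -22.

-22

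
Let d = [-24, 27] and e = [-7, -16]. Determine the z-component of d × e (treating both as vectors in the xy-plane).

(-24)·(-16) - 27·(-7) = 384 - (-189) = 573

573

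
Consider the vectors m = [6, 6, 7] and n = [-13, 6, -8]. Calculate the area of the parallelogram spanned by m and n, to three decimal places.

151.476

i: 6·(-8) - 7·6 = -48 - 42 = -90
j: 7·(-13) - 6·(-8) = -91 - (-48) = -43
k: 6·6 - 6·(-13) = 36 - (-78) = 114
m × n = (-90, -43, 114)
|m × n| = √((-90)² + (-43)² + 114²) = √22945 ≈ 151.4761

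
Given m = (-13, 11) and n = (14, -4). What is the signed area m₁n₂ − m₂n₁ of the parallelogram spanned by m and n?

-102

(-13)·(-4) - 11·14 = 52 - 154 = -102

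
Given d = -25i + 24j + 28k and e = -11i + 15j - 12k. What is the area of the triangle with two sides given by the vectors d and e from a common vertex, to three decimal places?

469.907

i: 24·(-12) - 28·15 = -288 - 420 = -708
j: 28·(-11) - (-25)·(-12) = -308 - 300 = -608
k: (-25)·15 - 24·(-11) = -375 - (-264) = -111
d × e = (-708, -608, -111)
|d × e| = √((-708)² + (-608)² + (-111)²) = √883249 ≈ 939.8133
area = ½ · 939.8133 ≈ 469.907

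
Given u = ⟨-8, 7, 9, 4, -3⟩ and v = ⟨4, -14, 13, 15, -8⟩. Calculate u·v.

u · v = (-8)·4 + 7·(-14) + 9·13 + 4·15 + (-3)·(-8) = -32 - 98 + 117 + 60 + 24 = 71

71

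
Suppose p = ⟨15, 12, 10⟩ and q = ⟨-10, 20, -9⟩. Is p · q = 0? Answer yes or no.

yes

p · q = 15·(-10) + 12·20 + 10·(-9) = -150 + 240 - 90 = 0
Zero, so the vectors are orthogonal.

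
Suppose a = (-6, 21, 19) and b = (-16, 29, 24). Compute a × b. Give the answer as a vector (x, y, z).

(-47, -160, 162)

i: 21·24 - 19·29 = 504 - 551 = -47
j: 19·(-16) - (-6)·24 = -304 - (-144) = -160
k: (-6)·29 - 21·(-16) = -174 - (-336) = 162
a × b = (-47, -160, 162)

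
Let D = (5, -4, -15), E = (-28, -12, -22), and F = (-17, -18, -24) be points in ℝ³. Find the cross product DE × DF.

(-26, -143, 286)

DE = (-33, -8, -7)
DF = (-22, -14, -9)
i: (-8)·(-9) - (-7)·(-14) = 72 - 98 = -26
j: (-7)·(-22) - (-33)·(-9) = 154 - 297 = -143
k: (-33)·(-14) - (-8)·(-22) = 462 - 176 = 286
DE × DF = (-26, -143, 286)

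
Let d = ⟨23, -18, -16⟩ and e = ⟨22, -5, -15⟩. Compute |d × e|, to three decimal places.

i: (-18)·(-15) - (-16)·(-5) = 270 - 80 = 190
j: (-16)·22 - 23·(-15) = -352 - (-345) = -7
k: 23·(-5) - (-18)·22 = -115 - (-396) = 281
d × e = (190, -7, 281)
|d × e| = √(190² + (-7)² + 281²) = √115110 ≈ 339.2786

339.279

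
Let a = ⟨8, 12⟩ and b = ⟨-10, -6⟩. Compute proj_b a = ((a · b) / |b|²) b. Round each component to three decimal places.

a · b = 8·(-10) + 12·(-6) = -80 - 72 = -152
|b|² = 100 + 36 = 136
proj_b a = (-152/136) · (-10, -6) ≈ (11.176, 6.706)

(11.176, 6.706)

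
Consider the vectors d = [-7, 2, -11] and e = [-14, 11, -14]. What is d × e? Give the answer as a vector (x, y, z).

i: 2·(-14) - (-11)·11 = -28 - (-121) = 93
j: (-11)·(-14) - (-7)·(-14) = 154 - 98 = 56
k: (-7)·11 - 2·(-14) = -77 - (-28) = -49
d × e = (93, 56, -49)

(93, 56, -49)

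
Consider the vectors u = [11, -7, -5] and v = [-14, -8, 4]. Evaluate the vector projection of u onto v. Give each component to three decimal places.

u · v = 11·(-14) + (-7)·(-8) + (-5)·4 = -154 + 56 - 20 = -118
|v|² = 196 + 64 + 16 = 276
proj_v u = (-118/276) · (-14, -8, 4) ≈ (5.986, 3.420, -1.710)

(5.986, 3.420, -1.710)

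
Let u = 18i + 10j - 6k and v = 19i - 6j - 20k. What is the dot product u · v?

u · v = 18·19 + 10·(-6) + (-6)·(-20) = 342 - 60 + 120 = 402

402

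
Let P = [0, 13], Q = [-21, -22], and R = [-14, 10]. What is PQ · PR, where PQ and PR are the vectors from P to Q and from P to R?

PQ = Q − P = (-21, -35)
PR = R − P = (-14, -3)
PQ · PR = (-21)·(-14) + (-35)·(-3) = 294 + 105 = 399

399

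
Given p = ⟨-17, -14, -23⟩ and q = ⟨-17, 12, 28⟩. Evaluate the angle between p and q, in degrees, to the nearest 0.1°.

p · q = (-17)·(-17) + (-14)·12 + (-23)·28 = 289 - 168 - 644 = -523
|p|² = 289 + 196 + 529 = 1014,  |p| = √1014 ≈ 31.843367
|q|² = 289 + 144 + 784 = 1217,  |q| = √1217 ≈ 34.885527
cos θ = -523 / (31.843367 · 34.885527) ≈ -0.47080
θ = arccos(-0.47080) ≈ 118.1°

118.1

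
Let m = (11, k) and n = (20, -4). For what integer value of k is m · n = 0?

55

m · n = 11·20 + k·(-4) = 220 - 4k
Set equal to 0: -4k = -220, so k = 55.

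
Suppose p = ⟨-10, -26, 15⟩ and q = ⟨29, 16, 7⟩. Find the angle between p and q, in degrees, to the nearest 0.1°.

p · q = (-10)·29 + (-26)·16 + 15·7 = -290 - 416 + 105 = -601
|p|² = 100 + 676 + 225 = 1001,  |p| = √1001 ≈ 31.638584
|q|² = 841 + 256 + 49 = 1146,  |q| = √1146 ≈ 33.852622
cos θ = -601 / (31.638584 · 33.852622) ≈ -0.56113
θ = arccos(-0.56113) ≈ 124.1°

124.1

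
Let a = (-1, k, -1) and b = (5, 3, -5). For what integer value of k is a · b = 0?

0

a · b = (-1)·5 + k·3 + (-1)·(-5) = 0 + 3k
Set equal to 0: 3k = 0, so k = 0.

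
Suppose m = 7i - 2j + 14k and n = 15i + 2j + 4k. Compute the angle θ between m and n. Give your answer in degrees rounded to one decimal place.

m · n = 7·15 + (-2)·2 + 14·4 = 105 - 4 + 56 = 157
|m|² = 49 + 4 + 196 = 249,  |m| = √249 ≈ 15.779734
|n|² = 225 + 4 + 16 = 245,  |n| = √245 ≈ 15.652476
cos θ = 157 / (15.779734 · 15.652476) ≈ 0.63565
θ = arccos(0.63565) ≈ 50.5°

50.5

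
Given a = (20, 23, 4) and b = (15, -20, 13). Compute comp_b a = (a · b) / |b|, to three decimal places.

-3.833

a · b = 20·15 + 23·(-20) + 4·13 = 300 - 460 + 52 = -108
|b| = √(225 + 400 + 169) = √794 ≈ 28.1780
comp_b a = -108 / √794 ≈ -3.833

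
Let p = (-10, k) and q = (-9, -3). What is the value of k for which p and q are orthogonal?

p · q = (-10)·(-9) + k·(-3) = 90 - 3k
Set equal to 0: -3k = -90, so k = 30.

30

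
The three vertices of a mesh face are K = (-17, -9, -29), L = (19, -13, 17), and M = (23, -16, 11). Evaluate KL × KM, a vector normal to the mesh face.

(162, 400, -92)

KL = (36, -4, 46)
KM = (40, -7, 40)
i: (-4)·40 - 46·(-7) = -160 - (-322) = 162
j: 46·40 - 36·40 = 1840 - 1440 = 400
k: 36·(-7) - (-4)·40 = -252 - (-160) = -92
KL × KM = (162, 400, -92)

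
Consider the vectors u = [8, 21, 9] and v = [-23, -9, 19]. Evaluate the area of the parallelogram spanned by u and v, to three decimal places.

i: 21·19 - 9·(-9) = 399 - (-81) = 480
j: 9·(-23) - 8·19 = -207 - 152 = -359
k: 8·(-9) - 21·(-23) = -72 - (-483) = 411
u × v = (480, -359, 411)
|u × v| = √(480² + (-359)² + 411²) = √528202 ≈ 726.7751

726.775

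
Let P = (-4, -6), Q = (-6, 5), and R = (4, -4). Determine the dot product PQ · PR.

6

PQ = Q − P = (-2, 11)
PR = R − P = (8, 2)
PQ · PR = (-2)·8 + 11·2 = -16 + 22 = 6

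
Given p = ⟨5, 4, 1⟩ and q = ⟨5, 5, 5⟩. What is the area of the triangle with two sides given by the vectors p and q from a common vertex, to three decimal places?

12.748

i: 4·5 - 1·5 = 20 - 5 = 15
j: 1·5 - 5·5 = 5 - 25 = -20
k: 5·5 - 4·5 = 25 - 20 = 5
p × q = (15, -20, 5)
|p × q| = √(15² + (-20)² + 5²) = √650 ≈ 25.4951
area = ½ · 25.4951 ≈ 12.748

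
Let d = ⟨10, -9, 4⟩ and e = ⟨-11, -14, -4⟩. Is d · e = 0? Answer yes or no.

d · e = 10·(-11) + (-9)·(-14) + 4·(-4) = -110 + 126 - 16 = 0
Zero, so the vectors are orthogonal.

yes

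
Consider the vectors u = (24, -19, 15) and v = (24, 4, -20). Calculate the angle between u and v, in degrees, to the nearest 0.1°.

u · v = 24·24 + (-19)·4 + 15·(-20) = 576 - 76 - 300 = 200
|u|² = 576 + 361 + 225 = 1162,  |u| = √1162 ≈ 34.088121
|v|² = 576 + 16 + 400 = 992,  |v| = √992 ≈ 31.496031
cos θ = 200 / (34.088121 · 31.496031) ≈ 0.18628
θ = arccos(0.18628) ≈ 79.3°

79.3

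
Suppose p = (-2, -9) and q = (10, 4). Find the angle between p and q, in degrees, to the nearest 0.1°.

p · q = (-2)·10 + (-9)·4 = -20 - 36 = -56
|p|² = 4 + 81 = 85,  |p| = √85 ≈ 9.219544
|q|² = 100 + 16 = 116,  |q| = √116 ≈ 10.770330
cos θ = -56 / (9.219544 · 10.770330) ≈ -0.56396
θ = arccos(-0.56396) ≈ 124.3°

124.3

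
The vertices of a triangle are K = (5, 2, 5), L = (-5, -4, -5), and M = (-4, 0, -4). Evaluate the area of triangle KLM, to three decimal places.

24.042

KL = (-10, -6, -10),  KM = (-9, -2, -9)
i: (-6)·(-9) - (-10)·(-2) = 54 - 20 = 34
j: (-10)·(-9) - (-10)·(-9) = 90 - 90 = 0
k: (-10)·(-2) - (-6)·(-9) = 20 - 54 = -34
KL × KM = (34, 0, -34)
|KL × KM| = √2312 ≈ 48.0833
area = ½ · 48.0833 ≈ 24.042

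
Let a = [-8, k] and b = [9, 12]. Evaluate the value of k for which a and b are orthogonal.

6

a · b = (-8)·9 + k·12 = -72 + 12k
Set equal to 0: 12k = 72, so k = 6.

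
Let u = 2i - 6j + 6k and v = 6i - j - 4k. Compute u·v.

u · v = 2·6 + (-6)·(-1) + 6·(-4) = 12 + 6 - 24 = -6

-6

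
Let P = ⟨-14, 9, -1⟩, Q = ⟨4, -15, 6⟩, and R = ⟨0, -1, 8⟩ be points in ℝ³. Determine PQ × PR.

PQ = (18, -24, 7)
PR = (14, -10, 9)
i: (-24)·9 - 7·(-10) = -216 - (-70) = -146
j: 7·14 - 18·9 = 98 - 162 = -64
k: 18·(-10) - (-24)·14 = -180 - (-336) = 156
PQ × PR = (-146, -64, 156)

(-146, -64, 156)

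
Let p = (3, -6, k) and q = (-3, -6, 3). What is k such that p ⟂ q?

-9

p · q = 3·(-3) + (-6)·(-6) + k·3 = 27 + 3k
Set equal to 0: 3k = -27, so k = -9.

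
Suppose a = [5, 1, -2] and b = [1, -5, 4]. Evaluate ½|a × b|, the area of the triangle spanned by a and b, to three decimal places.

17.292

i: 1·4 - (-2)·(-5) = 4 - 10 = -6
j: (-2)·1 - 5·4 = -2 - 20 = -22
k: 5·(-5) - 1·1 = -25 - 1 = -26
a × b = (-6, -22, -26)
|a × b| = √((-6)² + (-22)² + (-26)²) = √1196 ≈ 34.5832
area = ½ · 34.5832 ≈ 17.292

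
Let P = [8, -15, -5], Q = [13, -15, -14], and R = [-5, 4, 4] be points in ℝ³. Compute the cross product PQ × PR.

(171, 72, 95)

PQ = (5, 0, -9)
PR = (-13, 19, 9)
i: 0·9 - (-9)·19 = 0 - (-171) = 171
j: (-9)·(-13) - 5·9 = 117 - 45 = 72
k: 5·19 - 0·(-13) = 95 - 0 = 95
PQ × PR = (171, 72, 95)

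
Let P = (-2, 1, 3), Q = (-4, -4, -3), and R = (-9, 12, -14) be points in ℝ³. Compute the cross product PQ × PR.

(151, 8, -57)

PQ = (-2, -5, -6)
PR = (-7, 11, -17)
i: (-5)·(-17) - (-6)·11 = 85 - (-66) = 151
j: (-6)·(-7) - (-2)·(-17) = 42 - 34 = 8
k: (-2)·11 - (-5)·(-7) = -22 - 35 = -57
PQ × PR = (151, 8, -57)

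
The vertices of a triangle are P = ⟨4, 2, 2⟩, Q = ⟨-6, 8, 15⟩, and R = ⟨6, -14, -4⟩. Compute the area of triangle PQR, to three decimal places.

PQ = (-10, 6, 13),  PR = (2, -16, -6)
i: 6·(-6) - 13·(-16) = -36 - (-208) = 172
j: 13·2 - (-10)·(-6) = 26 - 60 = -34
k: (-10)·(-16) - 6·2 = 160 - 12 = 148
PQ × PR = (172, -34, 148)
|PQ × PR| = √52644 ≈ 229.4428
area = ½ · 229.4428 ≈ 114.721

114.721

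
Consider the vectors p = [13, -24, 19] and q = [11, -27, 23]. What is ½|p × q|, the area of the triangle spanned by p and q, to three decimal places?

65.555

i: (-24)·23 - 19·(-27) = -552 - (-513) = -39
j: 19·11 - 13·23 = 209 - 299 = -90
k: 13·(-27) - (-24)·11 = -351 - (-264) = -87
p × q = (-39, -90, -87)
|p × q| = √((-39)² + (-90)² + (-87)²) = √17190 ≈ 131.1106
area = ½ · 131.1106 ≈ 65.555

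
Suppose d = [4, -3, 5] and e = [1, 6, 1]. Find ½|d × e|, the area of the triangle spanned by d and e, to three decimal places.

21.325

i: (-3)·1 - 5·6 = -3 - 30 = -33
j: 5·1 - 4·1 = 5 - 4 = 1
k: 4·6 - (-3)·1 = 24 - (-3) = 27
d × e = (-33, 1, 27)
|d × e| = √((-33)² + 1² + 27²) = √1819 ≈ 42.6497
area = ½ · 42.6497 ≈ 21.325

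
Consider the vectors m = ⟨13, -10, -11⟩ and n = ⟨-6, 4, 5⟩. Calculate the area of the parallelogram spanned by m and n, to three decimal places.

10.050

i: (-10)·5 - (-11)·4 = -50 - (-44) = -6
j: (-11)·(-6) - 13·5 = 66 - 65 = 1
k: 13·4 - (-10)·(-6) = 52 - 60 = -8
m × n = (-6, 1, -8)
|m × n| = √((-6)² + 1² + (-8)²) = √101 ≈ 10.0499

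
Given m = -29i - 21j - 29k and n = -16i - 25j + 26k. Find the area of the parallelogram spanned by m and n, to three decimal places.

1802.855

i: (-21)·26 - (-29)·(-25) = -546 - 725 = -1271
j: (-29)·(-16) - (-29)·26 = 464 - (-754) = 1218
k: (-29)·(-25) - (-21)·(-16) = 725 - 336 = 389
m × n = (-1271, 1218, 389)
|m × n| = √((-1271)² + 1218² + 389²) = √3250286 ≈ 1802.8550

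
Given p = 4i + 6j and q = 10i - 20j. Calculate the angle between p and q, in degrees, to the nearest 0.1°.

p · q = 4·10 + 6·(-20) = 40 - 120 = -80
|p|² = 16 + 36 = 52,  |p| = √52 ≈ 7.211103
|q|² = 100 + 400 = 500,  |q| = √500 ≈ 22.360680
cos θ = -80 / (7.211103 · 22.360680) ≈ -0.49614
θ = arccos(-0.49614) ≈ 119.7°

119.7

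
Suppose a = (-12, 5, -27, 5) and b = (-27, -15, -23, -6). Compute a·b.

840

a · b = (-12)·(-27) + 5·(-15) + (-27)·(-23) + 5·(-6) = 324 - 75 + 621 - 30 = 840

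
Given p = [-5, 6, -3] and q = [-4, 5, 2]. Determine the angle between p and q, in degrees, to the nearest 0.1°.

38.4

p · q = (-5)·(-4) + 6·5 + (-3)·2 = 20 + 30 - 6 = 44
|p|² = 25 + 36 + 9 = 70,  |p| = √70 ≈ 8.366600
|q|² = 16 + 25 + 4 = 45,  |q| = √45 ≈ 6.708204
cos θ = 44 / (8.366600 · 6.708204) ≈ 0.78397
θ = arccos(0.78397) ≈ 38.4°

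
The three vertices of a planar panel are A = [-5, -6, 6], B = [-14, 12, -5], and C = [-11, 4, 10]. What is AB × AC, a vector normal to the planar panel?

AB = (-9, 18, -11)
AC = (-6, 10, 4)
i: 18·4 - (-11)·10 = 72 - (-110) = 182
j: (-11)·(-6) - (-9)·4 = 66 - (-36) = 102
k: (-9)·10 - 18·(-6) = -90 - (-108) = 18
AB × AC = (182, 102, 18)

(182, 102, 18)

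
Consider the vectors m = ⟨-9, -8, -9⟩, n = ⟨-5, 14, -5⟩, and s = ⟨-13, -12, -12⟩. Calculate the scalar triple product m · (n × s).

-166

n × s:
i: 14·(-12) - (-5)·(-12) = -168 - 60 = -228
j: (-5)·(-13) - (-5)·(-12) = 65 - 60 = 5
k: (-5)·(-12) - 14·(-13) = 60 - (-182) = 242
n × s = (-228, 5, 242)
m · (n × s) = (-9)·(-228) + (-8)·5 + (-9)·242 = 2052 - 40 - 2178 = -166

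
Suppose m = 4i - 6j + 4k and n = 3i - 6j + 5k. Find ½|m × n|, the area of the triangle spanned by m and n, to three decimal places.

i: (-6)·5 - 4·(-6) = -30 - (-24) = -6
j: 4·3 - 4·5 = 12 - 20 = -8
k: 4·(-6) - (-6)·3 = -24 - (-18) = -6
m × n = (-6, -8, -6)
|m × n| = √((-6)² + (-8)² + (-6)²) = √136 ≈ 11.6619
area = ½ · 11.6619 ≈ 5.831

5.831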